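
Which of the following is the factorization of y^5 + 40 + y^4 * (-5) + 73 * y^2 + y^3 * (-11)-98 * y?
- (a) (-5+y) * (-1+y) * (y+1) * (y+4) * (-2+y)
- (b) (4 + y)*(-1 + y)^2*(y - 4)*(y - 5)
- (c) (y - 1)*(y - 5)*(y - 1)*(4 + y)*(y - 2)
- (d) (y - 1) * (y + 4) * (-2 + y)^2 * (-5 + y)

We need to factor y^5 + 40 + y^4 * (-5) + 73 * y^2 + y^3 * (-11)-98 * y.
The factored form is (y - 1)*(y - 5)*(y - 1)*(4 + y)*(y - 2).
c) (y - 1)*(y - 5)*(y - 1)*(4 + y)*(y - 2)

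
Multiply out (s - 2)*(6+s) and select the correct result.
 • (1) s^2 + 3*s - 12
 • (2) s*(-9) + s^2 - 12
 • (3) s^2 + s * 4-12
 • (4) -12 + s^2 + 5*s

Expanding (s - 2)*(6+s):
= s^2 + s * 4-12
3) s^2 + s * 4-12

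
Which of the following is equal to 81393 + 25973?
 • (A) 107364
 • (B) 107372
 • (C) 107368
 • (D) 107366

81393 + 25973 = 107366
D) 107366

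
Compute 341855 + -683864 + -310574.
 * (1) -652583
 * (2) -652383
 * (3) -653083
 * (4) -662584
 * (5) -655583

First: 341855 + -683864 = -342009
Then: -342009 + -310574 = -652583
1) -652583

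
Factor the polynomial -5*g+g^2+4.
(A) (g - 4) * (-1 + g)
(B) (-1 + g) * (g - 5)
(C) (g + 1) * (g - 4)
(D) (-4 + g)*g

We need to factor -5*g+g^2+4.
The factored form is (g - 4) * (-1 + g).
A) (g - 4) * (-1 + g)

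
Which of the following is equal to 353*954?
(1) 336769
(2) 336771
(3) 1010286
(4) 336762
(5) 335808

353 * 954 = 336762
4) 336762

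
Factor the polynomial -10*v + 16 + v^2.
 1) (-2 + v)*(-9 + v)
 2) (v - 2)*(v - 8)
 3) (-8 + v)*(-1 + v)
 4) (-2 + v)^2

We need to factor -10*v + 16 + v^2.
The factored form is (v - 2)*(v - 8).
2) (v - 2)*(v - 8)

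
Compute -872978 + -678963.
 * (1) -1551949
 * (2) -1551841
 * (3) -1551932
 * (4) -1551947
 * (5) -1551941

-872978 + -678963 = -1551941
5) -1551941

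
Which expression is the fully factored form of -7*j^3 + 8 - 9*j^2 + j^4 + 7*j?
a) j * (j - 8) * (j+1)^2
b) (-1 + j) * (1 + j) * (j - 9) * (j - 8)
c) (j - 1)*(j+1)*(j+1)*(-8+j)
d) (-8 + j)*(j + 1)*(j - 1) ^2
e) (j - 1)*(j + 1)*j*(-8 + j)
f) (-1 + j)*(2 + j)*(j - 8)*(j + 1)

We need to factor -7*j^3 + 8 - 9*j^2 + j^4 + 7*j.
The factored form is (j - 1)*(j+1)*(j+1)*(-8+j).
c) (j - 1)*(j+1)*(j+1)*(-8+j)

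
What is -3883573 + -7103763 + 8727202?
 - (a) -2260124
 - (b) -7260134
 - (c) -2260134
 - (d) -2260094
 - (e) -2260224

First: -3883573 + -7103763 = -10987336
Then: -10987336 + 8727202 = -2260134
c) -2260134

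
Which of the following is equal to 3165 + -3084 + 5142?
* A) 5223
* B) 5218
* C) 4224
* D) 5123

First: 3165 + -3084 = 81
Then: 81 + 5142 = 5223
A) 5223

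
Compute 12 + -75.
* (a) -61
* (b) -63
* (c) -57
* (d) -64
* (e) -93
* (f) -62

12 + -75 = -63
b) -63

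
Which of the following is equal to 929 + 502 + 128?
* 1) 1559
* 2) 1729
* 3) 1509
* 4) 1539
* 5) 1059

First: 929 + 502 = 1431
Then: 1431 + 128 = 1559
1) 1559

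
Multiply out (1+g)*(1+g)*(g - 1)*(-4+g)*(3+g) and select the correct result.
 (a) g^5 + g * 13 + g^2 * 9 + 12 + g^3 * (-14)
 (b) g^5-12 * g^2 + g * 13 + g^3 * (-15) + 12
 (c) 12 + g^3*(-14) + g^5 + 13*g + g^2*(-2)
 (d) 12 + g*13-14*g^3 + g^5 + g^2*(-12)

Expanding (1+g)*(1+g)*(g - 1)*(-4+g)*(3+g):
= 12 + g*13-14*g^3 + g^5 + g^2*(-12)
d) 12 + g*13-14*g^3 + g^5 + g^2*(-12)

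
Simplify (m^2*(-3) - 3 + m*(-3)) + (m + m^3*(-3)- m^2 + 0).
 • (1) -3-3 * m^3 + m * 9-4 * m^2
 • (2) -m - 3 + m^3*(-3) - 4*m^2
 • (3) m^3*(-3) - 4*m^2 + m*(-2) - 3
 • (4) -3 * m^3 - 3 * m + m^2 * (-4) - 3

Adding the polynomials and combining like terms:
(m^2*(-3) - 3 + m*(-3)) + (m + m^3*(-3) - m^2 + 0)
= m^3*(-3) - 4*m^2 + m*(-2) - 3
3) m^3*(-3) - 4*m^2 + m*(-2) - 3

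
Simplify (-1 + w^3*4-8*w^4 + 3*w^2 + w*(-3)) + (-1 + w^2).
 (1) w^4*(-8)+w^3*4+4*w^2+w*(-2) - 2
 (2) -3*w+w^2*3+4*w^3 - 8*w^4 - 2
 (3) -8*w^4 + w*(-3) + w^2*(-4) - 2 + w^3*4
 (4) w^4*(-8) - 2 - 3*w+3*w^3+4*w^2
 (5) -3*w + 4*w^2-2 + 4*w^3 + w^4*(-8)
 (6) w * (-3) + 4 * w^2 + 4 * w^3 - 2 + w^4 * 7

Adding the polynomials and combining like terms:
(-1 + w^3*4 - 8*w^4 + 3*w^2 + w*(-3)) + (-1 + w^2)
= -3*w + 4*w^2-2 + 4*w^3 + w^4*(-8)
5) -3*w + 4*w^2-2 + 4*w^3 + w^4*(-8)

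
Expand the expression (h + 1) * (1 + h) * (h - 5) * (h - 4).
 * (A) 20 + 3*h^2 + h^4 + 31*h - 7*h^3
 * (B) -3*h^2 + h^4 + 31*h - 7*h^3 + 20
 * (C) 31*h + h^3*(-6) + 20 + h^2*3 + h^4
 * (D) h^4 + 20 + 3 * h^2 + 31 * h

Expanding (h + 1) * (1 + h) * (h - 5) * (h - 4):
= 20 + 3*h^2 + h^4 + 31*h - 7*h^3
A) 20 + 3*h^2 + h^4 + 31*h - 7*h^3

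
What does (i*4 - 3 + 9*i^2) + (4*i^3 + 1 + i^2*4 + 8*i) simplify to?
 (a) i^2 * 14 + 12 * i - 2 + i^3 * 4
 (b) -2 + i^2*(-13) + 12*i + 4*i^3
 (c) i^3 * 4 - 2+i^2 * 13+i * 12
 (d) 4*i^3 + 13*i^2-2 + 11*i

Adding the polynomials and combining like terms:
(i*4 - 3 + 9*i^2) + (4*i^3 + 1 + i^2*4 + 8*i)
= i^3 * 4 - 2+i^2 * 13+i * 12
c) i^3 * 4 - 2+i^2 * 13+i * 12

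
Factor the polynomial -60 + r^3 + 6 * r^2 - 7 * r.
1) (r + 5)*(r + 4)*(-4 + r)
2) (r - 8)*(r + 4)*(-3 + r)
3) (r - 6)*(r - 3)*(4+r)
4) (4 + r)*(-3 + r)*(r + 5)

We need to factor -60 + r^3 + 6 * r^2 - 7 * r.
The factored form is (4 + r)*(-3 + r)*(r + 5).
4) (4 + r)*(-3 + r)*(r + 5)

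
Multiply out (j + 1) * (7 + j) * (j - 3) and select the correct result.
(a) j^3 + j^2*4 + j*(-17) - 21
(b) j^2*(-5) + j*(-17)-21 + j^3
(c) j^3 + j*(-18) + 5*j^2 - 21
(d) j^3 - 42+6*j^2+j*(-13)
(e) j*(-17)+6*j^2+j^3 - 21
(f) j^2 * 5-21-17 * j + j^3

Expanding (j + 1) * (7 + j) * (j - 3):
= j^2 * 5-21-17 * j + j^3
f) j^2 * 5-21-17 * j + j^3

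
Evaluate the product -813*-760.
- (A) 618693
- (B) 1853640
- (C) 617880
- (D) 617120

-813 * -760 = 617880
C) 617880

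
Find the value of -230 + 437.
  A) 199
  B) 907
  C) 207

-230 + 437 = 207
C) 207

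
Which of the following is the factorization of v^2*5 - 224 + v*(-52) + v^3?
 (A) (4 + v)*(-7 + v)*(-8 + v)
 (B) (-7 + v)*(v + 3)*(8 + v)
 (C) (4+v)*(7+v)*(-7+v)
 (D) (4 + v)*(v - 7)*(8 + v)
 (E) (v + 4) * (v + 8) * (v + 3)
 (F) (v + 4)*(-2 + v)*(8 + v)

We need to factor v^2*5 - 224 + v*(-52) + v^3.
The factored form is (4 + v)*(v - 7)*(8 + v).
D) (4 + v)*(v - 7)*(8 + v)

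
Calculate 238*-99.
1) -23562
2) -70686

238 * -99 = -23562
1) -23562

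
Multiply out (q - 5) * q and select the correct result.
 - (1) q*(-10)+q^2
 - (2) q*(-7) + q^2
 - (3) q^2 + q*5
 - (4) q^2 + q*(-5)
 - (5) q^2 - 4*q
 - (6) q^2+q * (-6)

Expanding (q - 5) * q:
= q^2 + q*(-5)
4) q^2 + q*(-5)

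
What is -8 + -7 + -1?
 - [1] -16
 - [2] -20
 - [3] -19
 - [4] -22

First: -8 + -7 = -15
Then: -15 + -1 = -16
1) -16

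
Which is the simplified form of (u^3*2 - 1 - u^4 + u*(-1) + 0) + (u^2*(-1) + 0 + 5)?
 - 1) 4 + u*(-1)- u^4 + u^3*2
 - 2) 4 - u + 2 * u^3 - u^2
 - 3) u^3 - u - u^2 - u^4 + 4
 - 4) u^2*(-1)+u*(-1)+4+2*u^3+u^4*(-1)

Adding the polynomials and combining like terms:
(u^3*2 - 1 - u^4 + u*(-1) + 0) + (u^2*(-1) + 0 + 5)
= u^2*(-1)+u*(-1)+4+2*u^3+u^4*(-1)
4) u^2*(-1)+u*(-1)+4+2*u^3+u^4*(-1)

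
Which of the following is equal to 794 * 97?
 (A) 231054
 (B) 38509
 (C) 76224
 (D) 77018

794 * 97 = 77018
D) 77018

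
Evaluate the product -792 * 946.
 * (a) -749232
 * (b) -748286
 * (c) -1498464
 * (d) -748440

-792 * 946 = -749232
a) -749232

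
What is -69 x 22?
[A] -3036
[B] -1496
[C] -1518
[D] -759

-69 * 22 = -1518
C) -1518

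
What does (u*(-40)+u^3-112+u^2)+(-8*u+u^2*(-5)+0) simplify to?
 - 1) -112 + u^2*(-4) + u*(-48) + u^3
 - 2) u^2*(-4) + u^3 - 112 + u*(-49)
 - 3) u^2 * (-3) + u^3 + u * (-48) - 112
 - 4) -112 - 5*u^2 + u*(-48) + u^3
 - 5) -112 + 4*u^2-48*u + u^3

Adding the polynomials and combining like terms:
(u*(-40) + u^3 - 112 + u^2) + (-8*u + u^2*(-5) + 0)
= -112 + u^2*(-4) + u*(-48) + u^3
1) -112 + u^2*(-4) + u*(-48) + u^3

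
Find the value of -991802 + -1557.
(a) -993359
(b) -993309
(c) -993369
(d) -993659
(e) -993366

-991802 + -1557 = -993359
a) -993359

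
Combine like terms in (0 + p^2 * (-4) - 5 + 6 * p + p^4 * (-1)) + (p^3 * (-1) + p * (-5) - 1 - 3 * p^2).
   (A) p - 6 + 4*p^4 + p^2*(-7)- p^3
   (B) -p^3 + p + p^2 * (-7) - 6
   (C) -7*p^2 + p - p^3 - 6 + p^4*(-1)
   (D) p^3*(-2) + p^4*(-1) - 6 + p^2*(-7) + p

Adding the polynomials and combining like terms:
(0 + p^2*(-4) - 5 + 6*p + p^4*(-1)) + (p^3*(-1) + p*(-5) - 1 - 3*p^2)
= -7*p^2 + p - p^3 - 6 + p^4*(-1)
C) -7*p^2 + p - p^3 - 6 + p^4*(-1)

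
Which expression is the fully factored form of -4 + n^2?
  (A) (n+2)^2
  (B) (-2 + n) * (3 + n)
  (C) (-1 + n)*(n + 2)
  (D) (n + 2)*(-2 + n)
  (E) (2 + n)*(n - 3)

We need to factor -4 + n^2.
The factored form is (n + 2)*(-2 + n).
D) (n + 2)*(-2 + n)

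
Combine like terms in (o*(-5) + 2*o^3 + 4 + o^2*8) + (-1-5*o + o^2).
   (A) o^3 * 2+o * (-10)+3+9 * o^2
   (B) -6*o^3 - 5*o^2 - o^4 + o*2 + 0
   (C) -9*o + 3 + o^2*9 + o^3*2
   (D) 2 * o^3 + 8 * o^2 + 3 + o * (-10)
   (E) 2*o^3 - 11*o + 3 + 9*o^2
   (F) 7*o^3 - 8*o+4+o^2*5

Adding the polynomials and combining like terms:
(o*(-5) + 2*o^3 + 4 + o^2*8) + (-1 - 5*o + o^2)
= o^3 * 2+o * (-10)+3+9 * o^2
A) o^3 * 2+o * (-10)+3+9 * o^2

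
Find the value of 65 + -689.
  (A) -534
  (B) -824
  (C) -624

65 + -689 = -624
C) -624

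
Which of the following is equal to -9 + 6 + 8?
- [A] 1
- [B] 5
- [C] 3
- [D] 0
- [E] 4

First: -9 + 6 = -3
Then: -3 + 8 = 5
B) 5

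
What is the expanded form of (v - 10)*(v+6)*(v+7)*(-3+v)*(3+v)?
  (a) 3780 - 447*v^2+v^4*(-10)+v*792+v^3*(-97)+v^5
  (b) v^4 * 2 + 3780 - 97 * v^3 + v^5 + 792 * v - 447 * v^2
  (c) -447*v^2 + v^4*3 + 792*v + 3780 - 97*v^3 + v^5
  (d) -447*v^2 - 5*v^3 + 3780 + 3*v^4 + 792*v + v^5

Expanding (v - 10)*(v+6)*(v+7)*(-3+v)*(3+v):
= -447*v^2 + v^4*3 + 792*v + 3780 - 97*v^3 + v^5
c) -447*v^2 + v^4*3 + 792*v + 3780 - 97*v^3 + v^5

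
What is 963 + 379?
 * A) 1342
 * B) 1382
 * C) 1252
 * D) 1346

963 + 379 = 1342
A) 1342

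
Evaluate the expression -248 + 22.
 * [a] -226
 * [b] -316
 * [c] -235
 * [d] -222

-248 + 22 = -226
a) -226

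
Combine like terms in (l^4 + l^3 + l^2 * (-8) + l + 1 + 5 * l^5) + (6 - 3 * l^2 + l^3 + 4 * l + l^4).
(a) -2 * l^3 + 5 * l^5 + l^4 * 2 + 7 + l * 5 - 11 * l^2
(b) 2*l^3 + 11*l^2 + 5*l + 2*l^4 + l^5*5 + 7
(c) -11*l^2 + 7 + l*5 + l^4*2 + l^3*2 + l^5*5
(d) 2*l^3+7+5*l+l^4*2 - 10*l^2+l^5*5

Adding the polynomials and combining like terms:
(l^4 + l^3 + l^2*(-8) + l + 1 + 5*l^5) + (6 - 3*l^2 + l^3 + 4*l + l^4)
= -11*l^2 + 7 + l*5 + l^4*2 + l^3*2 + l^5*5
c) -11*l^2 + 7 + l*5 + l^4*2 + l^3*2 + l^5*5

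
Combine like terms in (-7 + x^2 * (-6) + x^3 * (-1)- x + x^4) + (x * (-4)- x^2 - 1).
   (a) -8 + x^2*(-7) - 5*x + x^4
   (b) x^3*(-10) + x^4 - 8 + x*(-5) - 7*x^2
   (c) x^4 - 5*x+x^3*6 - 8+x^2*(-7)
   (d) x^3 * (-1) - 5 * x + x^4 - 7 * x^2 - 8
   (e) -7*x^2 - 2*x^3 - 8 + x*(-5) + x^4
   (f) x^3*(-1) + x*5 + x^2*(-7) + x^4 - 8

Adding the polynomials and combining like terms:
(-7 + x^2*(-6) + x^3*(-1) - x + x^4) + (x*(-4) - x^2 - 1)
= x^3 * (-1) - 5 * x + x^4 - 7 * x^2 - 8
d) x^3 * (-1) - 5 * x + x^4 - 7 * x^2 - 8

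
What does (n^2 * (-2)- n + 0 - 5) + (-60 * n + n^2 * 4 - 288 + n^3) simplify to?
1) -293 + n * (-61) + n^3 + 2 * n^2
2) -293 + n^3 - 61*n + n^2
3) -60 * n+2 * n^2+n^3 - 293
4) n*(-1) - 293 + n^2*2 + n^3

Adding the polynomials and combining like terms:
(n^2*(-2) - n + 0 - 5) + (-60*n + n^2*4 - 288 + n^3)
= -293 + n * (-61) + n^3 + 2 * n^2
1) -293 + n * (-61) + n^3 + 2 * n^2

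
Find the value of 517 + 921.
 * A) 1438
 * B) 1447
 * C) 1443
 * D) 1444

517 + 921 = 1438
A) 1438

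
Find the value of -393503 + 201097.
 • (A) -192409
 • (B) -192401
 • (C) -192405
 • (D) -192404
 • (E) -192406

-393503 + 201097 = -192406
E) -192406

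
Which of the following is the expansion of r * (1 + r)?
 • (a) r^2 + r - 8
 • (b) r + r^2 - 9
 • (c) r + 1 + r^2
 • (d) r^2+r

Expanding r * (1 + r):
= r^2+r
d) r^2+r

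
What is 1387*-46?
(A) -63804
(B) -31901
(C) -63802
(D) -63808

1387 * -46 = -63802
C) -63802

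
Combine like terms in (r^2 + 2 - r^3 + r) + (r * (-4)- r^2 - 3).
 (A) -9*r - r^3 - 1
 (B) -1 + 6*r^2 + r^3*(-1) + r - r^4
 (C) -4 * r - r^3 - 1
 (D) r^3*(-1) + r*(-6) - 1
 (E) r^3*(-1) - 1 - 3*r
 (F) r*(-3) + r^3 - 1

Adding the polynomials and combining like terms:
(r^2 + 2 - r^3 + r) + (r*(-4) - r^2 - 3)
= r^3*(-1) - 1 - 3*r
E) r^3*(-1) - 1 - 3*r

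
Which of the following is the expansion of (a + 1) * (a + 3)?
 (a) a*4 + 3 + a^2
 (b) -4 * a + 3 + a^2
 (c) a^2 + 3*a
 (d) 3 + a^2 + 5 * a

Expanding (a + 1) * (a + 3):
= a*4 + 3 + a^2
a) a*4 + 3 + a^2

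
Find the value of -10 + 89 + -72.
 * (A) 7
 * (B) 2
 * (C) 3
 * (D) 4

First: -10 + 89 = 79
Then: 79 + -72 = 7
A) 7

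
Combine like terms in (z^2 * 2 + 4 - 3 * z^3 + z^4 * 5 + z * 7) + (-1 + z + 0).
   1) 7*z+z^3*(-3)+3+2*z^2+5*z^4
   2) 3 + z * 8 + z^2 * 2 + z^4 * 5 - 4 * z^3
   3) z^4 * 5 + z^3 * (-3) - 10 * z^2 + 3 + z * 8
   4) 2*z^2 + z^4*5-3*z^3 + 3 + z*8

Adding the polynomials and combining like terms:
(z^2*2 + 4 - 3*z^3 + z^4*5 + z*7) + (-1 + z + 0)
= 2*z^2 + z^4*5-3*z^3 + 3 + z*8
4) 2*z^2 + z^4*5-3*z^3 + 3 + z*8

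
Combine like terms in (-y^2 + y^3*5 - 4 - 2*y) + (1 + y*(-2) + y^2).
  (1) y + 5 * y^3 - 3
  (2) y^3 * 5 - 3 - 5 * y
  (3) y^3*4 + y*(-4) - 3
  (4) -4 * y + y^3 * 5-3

Adding the polynomials and combining like terms:
(-y^2 + y^3*5 - 4 - 2*y) + (1 + y*(-2) + y^2)
= -4 * y + y^3 * 5-3
4) -4 * y + y^3 * 5-3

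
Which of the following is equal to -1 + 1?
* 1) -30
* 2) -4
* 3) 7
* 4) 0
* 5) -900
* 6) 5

-1 + 1 = 0
4) 0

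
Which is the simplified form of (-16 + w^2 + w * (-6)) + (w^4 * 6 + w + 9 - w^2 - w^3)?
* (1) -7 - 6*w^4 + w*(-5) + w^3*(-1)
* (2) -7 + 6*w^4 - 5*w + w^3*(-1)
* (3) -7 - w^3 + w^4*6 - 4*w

Adding the polynomials and combining like terms:
(-16 + w^2 + w*(-6)) + (w^4*6 + w + 9 - w^2 - w^3)
= -7 + 6*w^4 - 5*w + w^3*(-1)
2) -7 + 6*w^4 - 5*w + w^3*(-1)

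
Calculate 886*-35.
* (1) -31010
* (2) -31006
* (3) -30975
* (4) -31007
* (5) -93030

886 * -35 = -31010
1) -31010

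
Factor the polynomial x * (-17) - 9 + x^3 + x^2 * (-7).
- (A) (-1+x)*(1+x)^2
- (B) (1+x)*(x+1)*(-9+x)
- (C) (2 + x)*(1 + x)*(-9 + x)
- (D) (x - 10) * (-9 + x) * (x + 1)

We need to factor x * (-17) - 9 + x^3 + x^2 * (-7).
The factored form is (1+x)*(x+1)*(-9+x).
B) (1+x)*(x+1)*(-9+x)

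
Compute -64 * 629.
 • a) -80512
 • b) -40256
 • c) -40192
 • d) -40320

-64 * 629 = -40256
b) -40256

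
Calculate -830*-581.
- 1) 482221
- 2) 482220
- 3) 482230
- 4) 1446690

-830 * -581 = 482230
3) 482230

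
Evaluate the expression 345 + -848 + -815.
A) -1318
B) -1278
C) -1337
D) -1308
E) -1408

First: 345 + -848 = -503
Then: -503 + -815 = -1318
A) -1318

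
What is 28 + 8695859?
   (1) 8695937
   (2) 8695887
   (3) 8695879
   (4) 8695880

28 + 8695859 = 8695887
2) 8695887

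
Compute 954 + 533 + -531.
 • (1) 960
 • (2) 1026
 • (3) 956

First: 954 + 533 = 1487
Then: 1487 + -531 = 956
3) 956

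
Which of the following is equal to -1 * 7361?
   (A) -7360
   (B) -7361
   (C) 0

-1 * 7361 = -7361
B) -7361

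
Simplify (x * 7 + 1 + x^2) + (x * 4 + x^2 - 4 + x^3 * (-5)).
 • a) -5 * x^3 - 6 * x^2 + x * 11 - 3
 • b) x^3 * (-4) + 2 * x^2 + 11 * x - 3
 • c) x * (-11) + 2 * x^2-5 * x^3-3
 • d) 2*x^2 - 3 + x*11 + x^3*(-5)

Adding the polynomials and combining like terms:
(x*7 + 1 + x^2) + (x*4 + x^2 - 4 + x^3*(-5))
= 2*x^2 - 3 + x*11 + x^3*(-5)
d) 2*x^2 - 3 + x*11 + x^3*(-5)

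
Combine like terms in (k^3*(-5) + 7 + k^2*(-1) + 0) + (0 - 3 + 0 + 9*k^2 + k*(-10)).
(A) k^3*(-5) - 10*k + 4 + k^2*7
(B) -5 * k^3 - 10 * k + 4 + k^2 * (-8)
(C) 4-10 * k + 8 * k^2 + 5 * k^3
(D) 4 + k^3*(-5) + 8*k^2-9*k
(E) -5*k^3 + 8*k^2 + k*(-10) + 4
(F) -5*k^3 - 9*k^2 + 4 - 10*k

Adding the polynomials and combining like terms:
(k^3*(-5) + 7 + k^2*(-1) + 0) + (0 - 3 + 0 + 9*k^2 + k*(-10))
= -5*k^3 + 8*k^2 + k*(-10) + 4
E) -5*k^3 + 8*k^2 + k*(-10) + 4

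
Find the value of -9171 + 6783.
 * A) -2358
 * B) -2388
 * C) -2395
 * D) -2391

-9171 + 6783 = -2388
B) -2388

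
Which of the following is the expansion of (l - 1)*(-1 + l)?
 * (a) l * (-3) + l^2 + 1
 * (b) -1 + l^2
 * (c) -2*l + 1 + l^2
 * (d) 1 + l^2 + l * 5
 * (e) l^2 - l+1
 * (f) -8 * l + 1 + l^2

Expanding (l - 1)*(-1 + l):
= -2*l + 1 + l^2
c) -2*l + 1 + l^2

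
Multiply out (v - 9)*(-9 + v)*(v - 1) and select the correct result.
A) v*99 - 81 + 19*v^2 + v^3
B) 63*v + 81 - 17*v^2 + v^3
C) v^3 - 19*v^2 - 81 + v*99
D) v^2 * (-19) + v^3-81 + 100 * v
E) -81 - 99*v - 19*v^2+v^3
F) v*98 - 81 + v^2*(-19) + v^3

Expanding (v - 9)*(-9 + v)*(v - 1):
= v^3 - 19*v^2 - 81 + v*99
C) v^3 - 19*v^2 - 81 + v*99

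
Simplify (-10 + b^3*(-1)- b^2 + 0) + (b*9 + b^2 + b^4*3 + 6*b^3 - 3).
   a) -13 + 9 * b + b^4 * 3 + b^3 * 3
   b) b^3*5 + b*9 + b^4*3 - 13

Adding the polynomials and combining like terms:
(-10 + b^3*(-1) - b^2 + 0) + (b*9 + b^2 + b^4*3 + 6*b^3 - 3)
= b^3*5 + b*9 + b^4*3 - 13
b) b^3*5 + b*9 + b^4*3 - 13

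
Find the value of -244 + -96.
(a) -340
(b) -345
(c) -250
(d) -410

-244 + -96 = -340
a) -340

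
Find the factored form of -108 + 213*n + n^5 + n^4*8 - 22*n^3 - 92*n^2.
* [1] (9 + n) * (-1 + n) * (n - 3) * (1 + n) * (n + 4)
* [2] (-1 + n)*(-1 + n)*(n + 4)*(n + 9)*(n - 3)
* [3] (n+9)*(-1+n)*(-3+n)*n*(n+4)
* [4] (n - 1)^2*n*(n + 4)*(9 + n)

We need to factor -108 + 213*n + n^5 + n^4*8 - 22*n^3 - 92*n^2.
The factored form is (-1 + n)*(-1 + n)*(n + 4)*(n + 9)*(n - 3).
2) (-1 + n)*(-1 + n)*(n + 4)*(n + 9)*(n - 3)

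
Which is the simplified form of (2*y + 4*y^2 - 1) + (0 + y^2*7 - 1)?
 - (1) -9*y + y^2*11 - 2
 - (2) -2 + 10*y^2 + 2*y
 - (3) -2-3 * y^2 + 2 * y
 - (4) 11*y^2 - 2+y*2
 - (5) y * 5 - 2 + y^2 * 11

Adding the polynomials and combining like terms:
(2*y + 4*y^2 - 1) + (0 + y^2*7 - 1)
= 11*y^2 - 2+y*2
4) 11*y^2 - 2+y*2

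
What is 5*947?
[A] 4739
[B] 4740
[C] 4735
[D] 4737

5 * 947 = 4735
C) 4735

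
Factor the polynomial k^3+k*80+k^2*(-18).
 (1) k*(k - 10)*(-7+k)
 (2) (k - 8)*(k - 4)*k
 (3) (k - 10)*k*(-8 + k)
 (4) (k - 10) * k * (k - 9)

We need to factor k^3+k*80+k^2*(-18).
The factored form is (k - 10)*k*(-8 + k).
3) (k - 10)*k*(-8 + k)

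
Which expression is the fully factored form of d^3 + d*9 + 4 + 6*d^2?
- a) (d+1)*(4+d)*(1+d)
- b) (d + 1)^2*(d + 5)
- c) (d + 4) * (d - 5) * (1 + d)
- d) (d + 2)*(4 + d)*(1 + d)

We need to factor d^3 + d*9 + 4 + 6*d^2.
The factored form is (d+1)*(4+d)*(1+d).
a) (d+1)*(4+d)*(1+d)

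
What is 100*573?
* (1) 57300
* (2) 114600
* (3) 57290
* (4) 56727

100 * 573 = 57300
1) 57300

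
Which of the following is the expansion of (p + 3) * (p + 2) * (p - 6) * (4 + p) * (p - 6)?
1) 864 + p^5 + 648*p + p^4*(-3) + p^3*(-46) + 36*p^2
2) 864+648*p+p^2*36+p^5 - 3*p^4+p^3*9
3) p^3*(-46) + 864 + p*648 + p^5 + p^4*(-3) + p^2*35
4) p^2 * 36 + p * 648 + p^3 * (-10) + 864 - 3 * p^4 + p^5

Expanding (p + 3) * (p + 2) * (p - 6) * (4 + p) * (p - 6):
= 864 + p^5 + 648*p + p^4*(-3) + p^3*(-46) + 36*p^2
1) 864 + p^5 + 648*p + p^4*(-3) + p^3*(-46) + 36*p^2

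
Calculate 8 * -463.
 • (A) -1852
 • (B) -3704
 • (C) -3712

8 * -463 = -3704
B) -3704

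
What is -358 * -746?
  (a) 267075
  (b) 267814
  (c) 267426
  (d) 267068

-358 * -746 = 267068
d) 267068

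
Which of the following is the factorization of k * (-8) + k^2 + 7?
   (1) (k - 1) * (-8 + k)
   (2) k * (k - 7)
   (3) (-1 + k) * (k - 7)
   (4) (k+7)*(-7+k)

We need to factor k * (-8) + k^2 + 7.
The factored form is (-1 + k) * (k - 7).
3) (-1 + k) * (k - 7)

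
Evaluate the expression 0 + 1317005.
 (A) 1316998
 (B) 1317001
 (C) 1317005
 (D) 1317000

0 + 1317005 = 1317005
C) 1317005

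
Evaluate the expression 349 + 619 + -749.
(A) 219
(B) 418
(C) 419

First: 349 + 619 = 968
Then: 968 + -749 = 219
A) 219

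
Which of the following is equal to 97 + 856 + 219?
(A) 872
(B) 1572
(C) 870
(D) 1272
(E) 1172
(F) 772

First: 97 + 856 = 953
Then: 953 + 219 = 1172
E) 1172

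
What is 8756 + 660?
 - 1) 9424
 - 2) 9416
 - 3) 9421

8756 + 660 = 9416
2) 9416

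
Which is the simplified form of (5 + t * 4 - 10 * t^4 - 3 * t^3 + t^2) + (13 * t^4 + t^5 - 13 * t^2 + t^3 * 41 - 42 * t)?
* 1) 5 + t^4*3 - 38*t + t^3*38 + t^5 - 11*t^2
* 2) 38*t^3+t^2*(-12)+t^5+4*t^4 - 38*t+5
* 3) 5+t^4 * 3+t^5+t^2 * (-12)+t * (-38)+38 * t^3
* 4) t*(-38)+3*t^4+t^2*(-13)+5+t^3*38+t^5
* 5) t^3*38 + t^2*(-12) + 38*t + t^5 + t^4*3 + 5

Adding the polynomials and combining like terms:
(5 + t*4 - 10*t^4 - 3*t^3 + t^2) + (13*t^4 + t^5 - 13*t^2 + t^3*41 - 42*t)
= 5+t^4 * 3+t^5+t^2 * (-12)+t * (-38)+38 * t^3
3) 5+t^4 * 3+t^5+t^2 * (-12)+t * (-38)+38 * t^3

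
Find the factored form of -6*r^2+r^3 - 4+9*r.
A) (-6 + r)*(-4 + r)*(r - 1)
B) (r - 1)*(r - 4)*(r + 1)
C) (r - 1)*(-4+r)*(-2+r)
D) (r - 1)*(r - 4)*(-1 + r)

We need to factor -6*r^2+r^3 - 4+9*r.
The factored form is (r - 1)*(r - 4)*(-1 + r).
D) (r - 1)*(r - 4)*(-1 + r)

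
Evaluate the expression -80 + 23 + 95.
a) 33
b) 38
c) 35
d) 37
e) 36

First: -80 + 23 = -57
Then: -57 + 95 = 38
b) 38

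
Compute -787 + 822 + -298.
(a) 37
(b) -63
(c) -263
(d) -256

First: -787 + 822 = 35
Then: 35 + -298 = -263
c) -263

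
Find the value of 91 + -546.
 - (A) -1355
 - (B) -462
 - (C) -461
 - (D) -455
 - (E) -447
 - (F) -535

91 + -546 = -455
D) -455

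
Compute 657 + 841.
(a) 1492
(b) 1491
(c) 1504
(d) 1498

657 + 841 = 1498
d) 1498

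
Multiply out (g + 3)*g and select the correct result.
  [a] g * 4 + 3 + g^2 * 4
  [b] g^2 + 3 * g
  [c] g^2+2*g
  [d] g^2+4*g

Expanding (g + 3)*g:
= g^2 + 3 * g
b) g^2 + 3 * g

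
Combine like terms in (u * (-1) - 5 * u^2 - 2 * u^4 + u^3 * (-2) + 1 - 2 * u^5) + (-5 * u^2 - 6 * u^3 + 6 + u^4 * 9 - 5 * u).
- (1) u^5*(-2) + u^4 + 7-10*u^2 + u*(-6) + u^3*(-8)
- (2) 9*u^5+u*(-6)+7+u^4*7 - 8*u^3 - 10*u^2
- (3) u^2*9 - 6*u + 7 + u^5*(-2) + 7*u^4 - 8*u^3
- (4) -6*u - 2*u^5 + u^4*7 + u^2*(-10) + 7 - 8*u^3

Adding the polynomials and combining like terms:
(u*(-1) - 5*u^2 - 2*u^4 + u^3*(-2) + 1 - 2*u^5) + (-5*u^2 - 6*u^3 + 6 + u^4*9 - 5*u)
= -6*u - 2*u^5 + u^4*7 + u^2*(-10) + 7 - 8*u^3
4) -6*u - 2*u^5 + u^4*7 + u^2*(-10) + 7 - 8*u^3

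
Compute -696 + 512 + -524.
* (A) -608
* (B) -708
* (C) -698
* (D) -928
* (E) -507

First: -696 + 512 = -184
Then: -184 + -524 = -708
B) -708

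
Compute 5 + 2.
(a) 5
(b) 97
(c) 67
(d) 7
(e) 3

5 + 2 = 7
d) 7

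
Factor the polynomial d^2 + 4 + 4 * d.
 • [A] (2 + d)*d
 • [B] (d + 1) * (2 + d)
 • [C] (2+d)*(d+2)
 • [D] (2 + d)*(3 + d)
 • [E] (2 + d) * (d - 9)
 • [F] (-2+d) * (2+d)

We need to factor d^2 + 4 + 4 * d.
The factored form is (2+d)*(d+2).
C) (2+d)*(d+2)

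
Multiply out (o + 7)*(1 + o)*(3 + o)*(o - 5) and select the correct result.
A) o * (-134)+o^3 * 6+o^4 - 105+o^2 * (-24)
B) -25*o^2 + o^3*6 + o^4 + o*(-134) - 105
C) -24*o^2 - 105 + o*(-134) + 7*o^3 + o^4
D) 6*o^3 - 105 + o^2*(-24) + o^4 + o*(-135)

Expanding (o + 7)*(1 + o)*(3 + o)*(o - 5):
= o * (-134)+o^3 * 6+o^4 - 105+o^2 * (-24)
A) o * (-134)+o^3 * 6+o^4 - 105+o^2 * (-24)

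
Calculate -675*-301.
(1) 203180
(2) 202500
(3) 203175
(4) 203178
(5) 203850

-675 * -301 = 203175
3) 203175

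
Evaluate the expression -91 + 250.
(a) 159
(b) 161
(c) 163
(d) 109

-91 + 250 = 159
a) 159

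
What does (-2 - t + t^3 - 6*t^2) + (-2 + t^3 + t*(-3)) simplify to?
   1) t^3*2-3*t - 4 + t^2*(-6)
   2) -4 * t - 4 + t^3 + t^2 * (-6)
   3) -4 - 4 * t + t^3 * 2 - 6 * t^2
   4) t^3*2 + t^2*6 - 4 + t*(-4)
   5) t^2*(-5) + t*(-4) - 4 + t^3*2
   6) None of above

Adding the polynomials and combining like terms:
(-2 - t + t^3 - 6*t^2) + (-2 + t^3 + t*(-3))
= -4 - 4 * t + t^3 * 2 - 6 * t^2
3) -4 - 4 * t + t^3 * 2 - 6 * t^2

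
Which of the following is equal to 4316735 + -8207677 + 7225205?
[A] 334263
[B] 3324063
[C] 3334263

First: 4316735 + -8207677 = -3890942
Then: -3890942 + 7225205 = 3334263
C) 3334263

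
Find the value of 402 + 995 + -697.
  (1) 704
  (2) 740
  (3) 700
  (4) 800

First: 402 + 995 = 1397
Then: 1397 + -697 = 700
3) 700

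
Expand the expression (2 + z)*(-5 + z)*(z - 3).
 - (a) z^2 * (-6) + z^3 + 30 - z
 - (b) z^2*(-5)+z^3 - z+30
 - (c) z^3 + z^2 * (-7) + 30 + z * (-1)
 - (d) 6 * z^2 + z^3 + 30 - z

Expanding (2 + z)*(-5 + z)*(z - 3):
= z^2 * (-6) + z^3 + 30 - z
a) z^2 * (-6) + z^3 + 30 - z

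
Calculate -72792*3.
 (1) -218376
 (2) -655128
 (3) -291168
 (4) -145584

-72792 * 3 = -218376
1) -218376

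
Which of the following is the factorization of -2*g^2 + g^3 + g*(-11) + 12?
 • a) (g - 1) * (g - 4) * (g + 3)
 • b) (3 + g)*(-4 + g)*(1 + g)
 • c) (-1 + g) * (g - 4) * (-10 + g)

We need to factor -2*g^2 + g^3 + g*(-11) + 12.
The factored form is (g - 1) * (g - 4) * (g + 3).
a) (g - 1) * (g - 4) * (g + 3)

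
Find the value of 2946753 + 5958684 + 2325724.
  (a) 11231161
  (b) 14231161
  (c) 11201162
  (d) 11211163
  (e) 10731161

First: 2946753 + 5958684 = 8905437
Then: 8905437 + 2325724 = 11231161
a) 11231161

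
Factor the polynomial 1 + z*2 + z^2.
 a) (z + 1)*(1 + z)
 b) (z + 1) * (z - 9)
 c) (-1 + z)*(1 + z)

We need to factor 1 + z*2 + z^2.
The factored form is (z + 1)*(1 + z).
a) (z + 1)*(1 + z)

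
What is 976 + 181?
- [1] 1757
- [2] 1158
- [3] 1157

976 + 181 = 1157
3) 1157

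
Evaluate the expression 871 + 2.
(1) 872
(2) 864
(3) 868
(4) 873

871 + 2 = 873
4) 873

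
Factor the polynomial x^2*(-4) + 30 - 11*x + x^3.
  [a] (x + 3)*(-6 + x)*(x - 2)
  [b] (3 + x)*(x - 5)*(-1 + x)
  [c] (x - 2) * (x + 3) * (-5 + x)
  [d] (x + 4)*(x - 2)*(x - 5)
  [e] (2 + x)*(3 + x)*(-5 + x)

We need to factor x^2*(-4) + 30 - 11*x + x^3.
The factored form is (x - 2) * (x + 3) * (-5 + x).
c) (x - 2) * (x + 3) * (-5 + x)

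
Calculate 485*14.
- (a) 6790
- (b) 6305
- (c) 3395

485 * 14 = 6790
a) 6790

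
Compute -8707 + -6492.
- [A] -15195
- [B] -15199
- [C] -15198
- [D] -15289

-8707 + -6492 = -15199
B) -15199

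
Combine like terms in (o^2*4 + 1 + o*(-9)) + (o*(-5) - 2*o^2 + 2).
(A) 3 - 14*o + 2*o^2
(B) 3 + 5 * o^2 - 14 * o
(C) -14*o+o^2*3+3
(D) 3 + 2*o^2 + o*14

Adding the polynomials and combining like terms:
(o^2*4 + 1 + o*(-9)) + (o*(-5) - 2*o^2 + 2)
= 3 - 14*o + 2*o^2
A) 3 - 14*o + 2*o^2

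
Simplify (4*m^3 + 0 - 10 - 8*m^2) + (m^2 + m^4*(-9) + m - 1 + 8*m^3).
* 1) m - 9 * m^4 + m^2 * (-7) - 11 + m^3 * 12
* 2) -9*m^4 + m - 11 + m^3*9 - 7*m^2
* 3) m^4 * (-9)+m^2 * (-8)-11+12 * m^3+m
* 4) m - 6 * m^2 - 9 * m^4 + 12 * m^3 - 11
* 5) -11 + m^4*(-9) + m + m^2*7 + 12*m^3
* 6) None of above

Adding the polynomials and combining like terms:
(4*m^3 + 0 - 10 - 8*m^2) + (m^2 + m^4*(-9) + m - 1 + 8*m^3)
= m - 9 * m^4 + m^2 * (-7) - 11 + m^3 * 12
1) m - 9 * m^4 + m^2 * (-7) - 11 + m^3 * 12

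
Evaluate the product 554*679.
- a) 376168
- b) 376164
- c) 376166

554 * 679 = 376166
c) 376166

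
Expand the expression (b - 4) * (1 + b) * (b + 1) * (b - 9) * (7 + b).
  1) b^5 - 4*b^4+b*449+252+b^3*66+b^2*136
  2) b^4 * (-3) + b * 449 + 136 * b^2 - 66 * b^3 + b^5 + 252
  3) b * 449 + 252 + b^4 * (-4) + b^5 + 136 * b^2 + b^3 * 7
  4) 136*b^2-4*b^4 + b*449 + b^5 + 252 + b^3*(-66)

Expanding (b - 4) * (1 + b) * (b + 1) * (b - 9) * (7 + b):
= 136*b^2-4*b^4 + b*449 + b^5 + 252 + b^3*(-66)
4) 136*b^2-4*b^4 + b*449 + b^5 + 252 + b^3*(-66)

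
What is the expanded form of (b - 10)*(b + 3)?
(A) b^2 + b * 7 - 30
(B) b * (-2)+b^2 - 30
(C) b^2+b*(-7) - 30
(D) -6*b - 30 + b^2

Expanding (b - 10)*(b + 3):
= b^2+b*(-7) - 30
C) b^2+b*(-7) - 30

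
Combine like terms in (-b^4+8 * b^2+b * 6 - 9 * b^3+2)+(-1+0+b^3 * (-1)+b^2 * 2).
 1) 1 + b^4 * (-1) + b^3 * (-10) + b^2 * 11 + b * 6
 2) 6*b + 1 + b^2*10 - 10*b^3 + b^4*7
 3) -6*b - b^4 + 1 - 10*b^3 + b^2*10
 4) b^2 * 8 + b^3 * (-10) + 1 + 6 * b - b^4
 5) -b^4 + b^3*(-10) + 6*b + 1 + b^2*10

Adding the polynomials and combining like terms:
(-b^4 + 8*b^2 + b*6 - 9*b^3 + 2) + (-1 + 0 + b^3*(-1) + b^2*2)
= -b^4 + b^3*(-10) + 6*b + 1 + b^2*10
5) -b^4 + b^3*(-10) + 6*b + 1 + b^2*10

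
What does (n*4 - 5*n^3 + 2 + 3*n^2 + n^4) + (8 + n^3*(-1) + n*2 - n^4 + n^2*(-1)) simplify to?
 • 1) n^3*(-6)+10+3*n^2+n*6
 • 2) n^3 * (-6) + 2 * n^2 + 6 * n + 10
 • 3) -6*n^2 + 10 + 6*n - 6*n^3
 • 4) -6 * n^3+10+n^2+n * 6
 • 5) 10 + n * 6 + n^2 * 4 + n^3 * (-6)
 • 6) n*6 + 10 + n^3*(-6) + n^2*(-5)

Adding the polynomials and combining like terms:
(n*4 - 5*n^3 + 2 + 3*n^2 + n^4) + (8 + n^3*(-1) + n*2 - n^4 + n^2*(-1))
= n^3 * (-6) + 2 * n^2 + 6 * n + 10
2) n^3 * (-6) + 2 * n^2 + 6 * n + 10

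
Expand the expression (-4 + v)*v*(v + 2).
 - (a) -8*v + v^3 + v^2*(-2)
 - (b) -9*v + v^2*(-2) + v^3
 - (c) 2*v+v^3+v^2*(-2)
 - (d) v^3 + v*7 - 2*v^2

Expanding (-4 + v)*v*(v + 2):
= -8*v + v^3 + v^2*(-2)
a) -8*v + v^3 + v^2*(-2)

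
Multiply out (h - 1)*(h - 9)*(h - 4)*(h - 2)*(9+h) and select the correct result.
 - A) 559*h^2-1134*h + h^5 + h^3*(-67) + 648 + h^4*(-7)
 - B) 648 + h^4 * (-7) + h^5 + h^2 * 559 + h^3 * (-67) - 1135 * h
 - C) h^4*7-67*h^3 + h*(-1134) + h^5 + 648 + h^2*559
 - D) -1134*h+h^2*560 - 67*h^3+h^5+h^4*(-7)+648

Expanding (h - 1)*(h - 9)*(h - 4)*(h - 2)*(9+h):
= 559*h^2-1134*h + h^5 + h^3*(-67) + 648 + h^4*(-7)
A) 559*h^2-1134*h + h^5 + h^3*(-67) + 648 + h^4*(-7)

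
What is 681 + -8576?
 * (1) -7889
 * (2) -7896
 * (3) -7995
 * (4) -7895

681 + -8576 = -7895
4) -7895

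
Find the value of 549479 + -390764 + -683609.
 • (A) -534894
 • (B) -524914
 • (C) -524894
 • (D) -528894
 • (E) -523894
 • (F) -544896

First: 549479 + -390764 = 158715
Then: 158715 + -683609 = -524894
C) -524894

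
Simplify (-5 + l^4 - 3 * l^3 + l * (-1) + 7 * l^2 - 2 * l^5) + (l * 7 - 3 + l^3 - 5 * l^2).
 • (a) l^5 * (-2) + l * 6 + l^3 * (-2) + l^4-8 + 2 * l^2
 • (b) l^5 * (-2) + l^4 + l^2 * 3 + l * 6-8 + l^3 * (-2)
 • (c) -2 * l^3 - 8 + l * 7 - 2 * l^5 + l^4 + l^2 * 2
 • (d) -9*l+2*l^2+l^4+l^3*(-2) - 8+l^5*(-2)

Adding the polynomials and combining like terms:
(-5 + l^4 - 3*l^3 + l*(-1) + 7*l^2 - 2*l^5) + (l*7 - 3 + l^3 - 5*l^2)
= l^5 * (-2) + l * 6 + l^3 * (-2) + l^4-8 + 2 * l^2
a) l^5 * (-2) + l * 6 + l^3 * (-2) + l^4-8 + 2 * l^2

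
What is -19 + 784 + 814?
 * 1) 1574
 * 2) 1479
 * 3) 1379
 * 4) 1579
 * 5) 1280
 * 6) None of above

First: -19 + 784 = 765
Then: 765 + 814 = 1579
4) 1579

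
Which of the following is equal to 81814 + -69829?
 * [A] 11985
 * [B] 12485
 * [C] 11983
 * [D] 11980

81814 + -69829 = 11985
A) 11985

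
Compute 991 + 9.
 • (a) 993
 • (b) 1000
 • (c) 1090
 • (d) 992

991 + 9 = 1000
b) 1000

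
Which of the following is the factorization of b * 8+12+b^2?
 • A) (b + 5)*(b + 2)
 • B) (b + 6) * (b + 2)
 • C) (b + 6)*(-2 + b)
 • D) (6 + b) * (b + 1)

We need to factor b * 8+12+b^2.
The factored form is (b + 6) * (b + 2).
B) (b + 6) * (b + 2)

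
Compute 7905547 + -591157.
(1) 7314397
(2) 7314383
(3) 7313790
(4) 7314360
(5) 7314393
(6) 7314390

7905547 + -591157 = 7314390
6) 7314390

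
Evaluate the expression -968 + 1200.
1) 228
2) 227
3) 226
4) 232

-968 + 1200 = 232
4) 232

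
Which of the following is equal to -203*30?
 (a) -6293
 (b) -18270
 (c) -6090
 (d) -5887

-203 * 30 = -6090
c) -6090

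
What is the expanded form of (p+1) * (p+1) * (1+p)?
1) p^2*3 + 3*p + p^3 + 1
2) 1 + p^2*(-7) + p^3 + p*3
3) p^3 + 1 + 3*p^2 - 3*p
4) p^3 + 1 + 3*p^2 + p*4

Expanding (p+1) * (p+1) * (1+p):
= p^2*3 + 3*p + p^3 + 1
1) p^2*3 + 3*p + p^3 + 1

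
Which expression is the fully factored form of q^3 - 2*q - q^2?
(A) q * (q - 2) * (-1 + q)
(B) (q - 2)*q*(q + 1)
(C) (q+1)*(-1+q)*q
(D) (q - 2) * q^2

We need to factor q^3 - 2*q - q^2.
The factored form is (q - 2)*q*(q + 1).
B) (q - 2)*q*(q + 1)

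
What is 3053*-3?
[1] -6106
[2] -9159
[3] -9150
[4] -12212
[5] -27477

3053 * -3 = -9159
2) -9159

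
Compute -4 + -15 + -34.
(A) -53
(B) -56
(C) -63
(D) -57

First: -4 + -15 = -19
Then: -19 + -34 = -53
A) -53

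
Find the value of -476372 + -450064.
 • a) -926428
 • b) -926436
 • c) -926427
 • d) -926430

-476372 + -450064 = -926436
b) -926436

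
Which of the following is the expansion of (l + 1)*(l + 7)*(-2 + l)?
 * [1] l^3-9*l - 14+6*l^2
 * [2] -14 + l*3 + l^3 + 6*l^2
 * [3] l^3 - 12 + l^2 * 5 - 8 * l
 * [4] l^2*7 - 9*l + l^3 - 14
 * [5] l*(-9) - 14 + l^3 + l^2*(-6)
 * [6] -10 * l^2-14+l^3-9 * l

Expanding (l + 1)*(l + 7)*(-2 + l):
= l^3-9*l - 14+6*l^2
1) l^3-9*l - 14+6*l^2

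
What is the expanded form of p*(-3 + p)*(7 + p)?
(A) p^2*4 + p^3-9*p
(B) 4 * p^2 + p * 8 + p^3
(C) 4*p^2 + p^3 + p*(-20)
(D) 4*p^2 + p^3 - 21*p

Expanding p*(-3 + p)*(7 + p):
= 4*p^2 + p^3 - 21*p
D) 4*p^2 + p^3 - 21*p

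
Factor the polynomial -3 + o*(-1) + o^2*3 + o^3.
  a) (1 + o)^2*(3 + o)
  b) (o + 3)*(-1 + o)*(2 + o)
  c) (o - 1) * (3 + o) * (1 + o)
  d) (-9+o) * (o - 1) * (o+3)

We need to factor -3 + o*(-1) + o^2*3 + o^3.
The factored form is (o - 1) * (3 + o) * (1 + o).
c) (o - 1) * (3 + o) * (1 + o)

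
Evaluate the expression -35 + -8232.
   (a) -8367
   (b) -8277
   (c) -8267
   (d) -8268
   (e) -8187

-35 + -8232 = -8267
c) -8267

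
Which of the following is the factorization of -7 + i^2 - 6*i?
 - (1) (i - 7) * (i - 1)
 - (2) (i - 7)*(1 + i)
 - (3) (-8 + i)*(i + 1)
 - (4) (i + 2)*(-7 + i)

We need to factor -7 + i^2 - 6*i.
The factored form is (i - 7)*(1 + i).
2) (i - 7)*(1 + i)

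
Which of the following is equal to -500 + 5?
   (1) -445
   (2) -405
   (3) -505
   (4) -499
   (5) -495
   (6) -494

-500 + 5 = -495
5) -495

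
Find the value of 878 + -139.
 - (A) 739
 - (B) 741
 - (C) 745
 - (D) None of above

878 + -139 = 739
A) 739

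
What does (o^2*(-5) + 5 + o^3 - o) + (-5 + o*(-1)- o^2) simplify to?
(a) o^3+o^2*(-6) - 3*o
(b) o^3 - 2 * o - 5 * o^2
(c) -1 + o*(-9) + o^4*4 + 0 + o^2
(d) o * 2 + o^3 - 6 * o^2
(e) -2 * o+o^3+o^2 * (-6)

Adding the polynomials and combining like terms:
(o^2*(-5) + 5 + o^3 - o) + (-5 + o*(-1) - o^2)
= -2 * o+o^3+o^2 * (-6)
e) -2 * o+o^3+o^2 * (-6)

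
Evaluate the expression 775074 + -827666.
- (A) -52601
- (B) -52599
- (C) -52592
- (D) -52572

775074 + -827666 = -52592
C) -52592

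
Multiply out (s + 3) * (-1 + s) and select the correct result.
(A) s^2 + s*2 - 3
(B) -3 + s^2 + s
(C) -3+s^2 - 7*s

Expanding (s + 3) * (-1 + s):
= s^2 + s*2 - 3
A) s^2 + s*2 - 3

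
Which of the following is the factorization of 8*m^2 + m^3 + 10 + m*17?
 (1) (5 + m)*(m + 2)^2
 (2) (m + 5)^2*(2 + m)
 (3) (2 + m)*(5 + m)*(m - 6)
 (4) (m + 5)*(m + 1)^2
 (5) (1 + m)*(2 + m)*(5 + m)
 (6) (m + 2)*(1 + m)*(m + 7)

We need to factor 8*m^2 + m^3 + 10 + m*17.
The factored form is (1 + m)*(2 + m)*(5 + m).
5) (1 + m)*(2 + m)*(5 + m)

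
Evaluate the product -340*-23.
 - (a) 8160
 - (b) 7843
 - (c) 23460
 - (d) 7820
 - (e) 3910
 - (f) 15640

-340 * -23 = 7820
d) 7820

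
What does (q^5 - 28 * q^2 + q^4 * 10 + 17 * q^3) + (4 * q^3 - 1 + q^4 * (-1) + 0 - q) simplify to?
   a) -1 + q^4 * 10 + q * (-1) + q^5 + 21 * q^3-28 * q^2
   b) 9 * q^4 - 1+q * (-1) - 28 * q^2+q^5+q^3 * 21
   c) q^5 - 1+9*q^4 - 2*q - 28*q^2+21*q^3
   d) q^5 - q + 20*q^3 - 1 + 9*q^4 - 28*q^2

Adding the polynomials and combining like terms:
(q^5 - 28*q^2 + q^4*10 + 17*q^3) + (4*q^3 - 1 + q^4*(-1) + 0 - q)
= 9 * q^4 - 1+q * (-1) - 28 * q^2+q^5+q^3 * 21
b) 9 * q^4 - 1+q * (-1) - 28 * q^2+q^5+q^3 * 21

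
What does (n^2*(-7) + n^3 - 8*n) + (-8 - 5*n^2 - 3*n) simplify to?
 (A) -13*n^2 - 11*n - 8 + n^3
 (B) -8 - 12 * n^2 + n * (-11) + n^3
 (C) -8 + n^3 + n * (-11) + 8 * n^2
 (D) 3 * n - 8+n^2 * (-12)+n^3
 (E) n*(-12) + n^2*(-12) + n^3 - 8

Adding the polynomials and combining like terms:
(n^2*(-7) + n^3 - 8*n) + (-8 - 5*n^2 - 3*n)
= -8 - 12 * n^2 + n * (-11) + n^3
B) -8 - 12 * n^2 + n * (-11) + n^3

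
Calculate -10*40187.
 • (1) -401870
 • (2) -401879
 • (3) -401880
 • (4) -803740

-10 * 40187 = -401870
1) -401870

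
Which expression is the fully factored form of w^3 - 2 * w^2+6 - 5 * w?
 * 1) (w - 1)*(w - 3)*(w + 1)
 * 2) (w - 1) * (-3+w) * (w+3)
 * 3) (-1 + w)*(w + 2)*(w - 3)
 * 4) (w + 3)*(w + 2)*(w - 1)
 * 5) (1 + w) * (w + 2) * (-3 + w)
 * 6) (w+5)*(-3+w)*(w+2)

We need to factor w^3 - 2 * w^2+6 - 5 * w.
The factored form is (-1 + w)*(w + 2)*(w - 3).
3) (-1 + w)*(w + 2)*(w - 3)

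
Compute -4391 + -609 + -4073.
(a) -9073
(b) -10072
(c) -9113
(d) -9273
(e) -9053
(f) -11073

First: -4391 + -609 = -5000
Then: -5000 + -4073 = -9073
a) -9073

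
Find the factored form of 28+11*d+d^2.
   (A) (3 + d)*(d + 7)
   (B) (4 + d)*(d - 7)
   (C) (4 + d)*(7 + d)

We need to factor 28+11*d+d^2.
The factored form is (4 + d)*(7 + d).
C) (4 + d)*(7 + d)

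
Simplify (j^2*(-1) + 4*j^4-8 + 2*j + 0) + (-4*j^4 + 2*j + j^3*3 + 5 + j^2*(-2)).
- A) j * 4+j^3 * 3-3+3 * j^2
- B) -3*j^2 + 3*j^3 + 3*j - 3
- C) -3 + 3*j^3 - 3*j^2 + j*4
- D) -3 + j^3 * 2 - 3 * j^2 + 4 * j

Adding the polynomials and combining like terms:
(j^2*(-1) + 4*j^4 - 8 + 2*j + 0) + (-4*j^4 + 2*j + j^3*3 + 5 + j^2*(-2))
= -3 + 3*j^3 - 3*j^2 + j*4
C) -3 + 3*j^3 - 3*j^2 + j*4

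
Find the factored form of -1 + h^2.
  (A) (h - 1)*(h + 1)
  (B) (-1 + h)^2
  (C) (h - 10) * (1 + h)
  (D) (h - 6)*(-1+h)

We need to factor -1 + h^2.
The factored form is (h - 1)*(h + 1).
A) (h - 1)*(h + 1)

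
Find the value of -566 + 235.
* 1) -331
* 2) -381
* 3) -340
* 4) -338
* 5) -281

-566 + 235 = -331
1) -331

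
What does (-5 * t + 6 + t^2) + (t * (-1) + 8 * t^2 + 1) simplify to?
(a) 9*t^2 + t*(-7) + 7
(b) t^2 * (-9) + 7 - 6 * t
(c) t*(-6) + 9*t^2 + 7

Adding the polynomials and combining like terms:
(-5*t + 6 + t^2) + (t*(-1) + 8*t^2 + 1)
= t*(-6) + 9*t^2 + 7
c) t*(-6) + 9*t^2 + 7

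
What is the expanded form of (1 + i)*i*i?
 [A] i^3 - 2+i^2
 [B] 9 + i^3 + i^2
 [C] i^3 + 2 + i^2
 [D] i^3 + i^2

Expanding (1 + i)*i*i:
= i^3 + i^2
D) i^3 + i^2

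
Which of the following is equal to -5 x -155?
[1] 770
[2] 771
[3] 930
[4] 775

-5 * -155 = 775
4) 775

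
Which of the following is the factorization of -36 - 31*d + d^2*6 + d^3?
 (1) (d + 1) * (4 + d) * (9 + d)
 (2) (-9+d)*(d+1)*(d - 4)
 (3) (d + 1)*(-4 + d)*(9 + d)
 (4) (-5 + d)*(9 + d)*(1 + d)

We need to factor -36 - 31*d + d^2*6 + d^3.
The factored form is (d + 1)*(-4 + d)*(9 + d).
3) (d + 1)*(-4 + d)*(9 + d)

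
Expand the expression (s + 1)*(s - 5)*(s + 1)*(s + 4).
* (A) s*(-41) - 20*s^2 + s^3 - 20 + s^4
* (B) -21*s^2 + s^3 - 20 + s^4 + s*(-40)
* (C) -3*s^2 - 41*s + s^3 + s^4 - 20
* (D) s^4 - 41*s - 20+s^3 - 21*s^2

Expanding (s + 1)*(s - 5)*(s + 1)*(s + 4):
= s^4 - 41*s - 20+s^3 - 21*s^2
D) s^4 - 41*s - 20+s^3 - 21*s^2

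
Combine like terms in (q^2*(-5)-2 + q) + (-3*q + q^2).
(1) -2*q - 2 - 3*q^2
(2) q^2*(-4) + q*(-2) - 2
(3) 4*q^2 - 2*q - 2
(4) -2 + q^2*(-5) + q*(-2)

Adding the polynomials and combining like terms:
(q^2*(-5) - 2 + q) + (-3*q + q^2)
= q^2*(-4) + q*(-2) - 2
2) q^2*(-4) + q*(-2) - 2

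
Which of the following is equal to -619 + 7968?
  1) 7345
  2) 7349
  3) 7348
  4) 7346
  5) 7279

-619 + 7968 = 7349
2) 7349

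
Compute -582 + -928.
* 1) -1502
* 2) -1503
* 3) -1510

-582 + -928 = -1510
3) -1510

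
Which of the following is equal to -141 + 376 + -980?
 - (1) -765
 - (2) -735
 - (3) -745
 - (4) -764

First: -141 + 376 = 235
Then: 235 + -980 = -745
3) -745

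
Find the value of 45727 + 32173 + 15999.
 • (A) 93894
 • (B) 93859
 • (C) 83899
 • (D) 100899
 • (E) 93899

First: 45727 + 32173 = 77900
Then: 77900 + 15999 = 93899
E) 93899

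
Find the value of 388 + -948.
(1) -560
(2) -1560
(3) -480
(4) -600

388 + -948 = -560
1) -560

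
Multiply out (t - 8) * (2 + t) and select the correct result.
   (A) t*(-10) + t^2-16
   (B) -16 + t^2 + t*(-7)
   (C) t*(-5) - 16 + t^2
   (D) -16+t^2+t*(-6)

Expanding (t - 8) * (2 + t):
= -16+t^2+t*(-6)
D) -16+t^2+t*(-6)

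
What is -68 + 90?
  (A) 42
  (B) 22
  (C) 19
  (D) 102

-68 + 90 = 22
B) 22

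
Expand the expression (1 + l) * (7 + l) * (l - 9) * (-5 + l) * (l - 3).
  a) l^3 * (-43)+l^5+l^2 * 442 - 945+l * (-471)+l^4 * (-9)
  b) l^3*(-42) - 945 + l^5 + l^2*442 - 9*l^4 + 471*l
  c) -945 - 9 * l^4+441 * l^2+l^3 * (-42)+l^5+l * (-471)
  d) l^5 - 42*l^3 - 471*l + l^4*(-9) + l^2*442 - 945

Expanding (1 + l) * (7 + l) * (l - 9) * (-5 + l) * (l - 3):
= l^5 - 42*l^3 - 471*l + l^4*(-9) + l^2*442 - 945
d) l^5 - 42*l^3 - 471*l + l^4*(-9) + l^2*442 - 945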